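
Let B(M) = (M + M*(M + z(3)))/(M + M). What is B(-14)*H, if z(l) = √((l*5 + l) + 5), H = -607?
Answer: 7891/2 - 607*√23/2 ≈ 2490.0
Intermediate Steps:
z(l) = √(5 + 6*l) (z(l) = √((5*l + l) + 5) = √(6*l + 5) = √(5 + 6*l))
B(M) = (M + M*(M + √23))/(2*M) (B(M) = (M + M*(M + √(5 + 6*3)))/(M + M) = (M + M*(M + √(5 + 18)))/((2*M)) = (M + M*(M + √23))*(1/(2*M)) = (M + M*(M + √23))/(2*M))
B(-14)*H = (½ + (½)*(-14) + √23/2)*(-607) = (½ - 7 + √23/2)*(-607) = (-13/2 + √23/2)*(-607) = 7891/2 - 607*√23/2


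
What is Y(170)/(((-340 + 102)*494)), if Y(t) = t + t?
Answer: -5/1729 ≈ -0.0028918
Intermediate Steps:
Y(t) = 2*t
Y(170)/(((-340 + 102)*494)) = (2*170)/(((-340 + 102)*494)) = 340/((-238*494)) = 340/(-117572) = 340*(-1/117572) = -5/1729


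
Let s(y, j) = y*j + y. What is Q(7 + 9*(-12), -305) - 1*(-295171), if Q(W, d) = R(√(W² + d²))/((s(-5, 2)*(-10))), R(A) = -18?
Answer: 7379272/25 ≈ 2.9517e+5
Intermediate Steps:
s(y, j) = y + j*y (s(y, j) = j*y + y = y + j*y)
Q(W, d) = -3/25 (Q(W, d) = -18*1/(50*(1 + 2)) = -18/(-5*3*(-10)) = -18/((-15*(-10))) = -18/150 = -18*1/150 = -3/25)
Q(7 + 9*(-12), -305) - 1*(-295171) = -3/25 - 1*(-295171) = -3/25 + 295171 = 7379272/25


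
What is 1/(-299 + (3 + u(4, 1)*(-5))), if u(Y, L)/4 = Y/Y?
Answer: -1/316 ≈ -0.0031646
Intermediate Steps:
u(Y, L) = 4 (u(Y, L) = 4*(Y/Y) = 4*1 = 4)
1/(-299 + (3 + u(4, 1)*(-5))) = 1/(-299 + (3 + 4*(-5))) = 1/(-299 + (3 - 20)) = 1/(-299 - 17) = 1/(-316) = -1/316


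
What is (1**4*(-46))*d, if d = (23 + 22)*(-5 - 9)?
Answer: 28980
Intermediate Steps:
d = -630 (d = 45*(-14) = -630)
(1**4*(-46))*d = (1**4*(-46))*(-630) = (1*(-46))*(-630) = -46*(-630) = 28980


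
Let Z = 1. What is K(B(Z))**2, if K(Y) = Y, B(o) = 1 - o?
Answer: 0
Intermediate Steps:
K(B(Z))**2 = (1 - 1*1)**2 = (1 - 1)**2 = 0**2 = 0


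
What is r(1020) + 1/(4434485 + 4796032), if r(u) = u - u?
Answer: 1/9230517 ≈ 1.0834e-7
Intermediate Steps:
r(u) = 0
r(1020) + 1/(4434485 + 4796032) = 0 + 1/(4434485 + 4796032) = 0 + 1/9230517 = 1/9230517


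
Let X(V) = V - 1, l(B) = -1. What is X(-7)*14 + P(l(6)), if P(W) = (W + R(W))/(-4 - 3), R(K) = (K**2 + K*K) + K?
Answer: -112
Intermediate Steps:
R(K) = K + 2*K**2 (R(K) = (K**2 + K**2) + K = 2*K**2 + K = K + 2*K**2)
P(W) = -W/7 - W*(1 + 2*W)/7 (P(W) = (W + W*(1 + 2*W))/(-4 - 3) = (W + W*(1 + 2*W))/(-7) = (W + W*(1 + 2*W))*(-1/7) = -W/7 - W*(1 + 2*W)/7)
X(V) = -1 + V
X(-7)*14 + P(l(6)) = (-1 - 7)*14 + (2/7)*(-1)*(-1 - 1*(-1)) = -8*14 + (2/7)*(-1)*(-1 + 1) = -112 + (2/7)*(-1)*0 = -112 + 0 = -112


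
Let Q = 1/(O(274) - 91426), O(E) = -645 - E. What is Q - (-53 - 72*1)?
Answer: 11543124/92345 ≈ 125.00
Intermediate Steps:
Q = -1/92345 (Q = 1/((-645 - 1*274) - 91426) = 1/((-645 - 274) - 91426) = 1/(-919 - 91426) = 1/(-92345) = -1/92345 ≈ -1.0829e-5)
Q - (-53 - 72*1) = -1/92345 - (-53 - 72*1) = -1/92345 - (-53 - 72) = -1/92345 - 1*(-125) = -1/92345 + 125 = 11543124/92345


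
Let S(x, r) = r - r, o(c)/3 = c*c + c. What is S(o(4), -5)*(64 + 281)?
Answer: 0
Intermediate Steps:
o(c) = 3*c + 3*c² (o(c) = 3*(c*c + c) = 3*(c² + c) = 3*(c + c²) = 3*c + 3*c²)
S(x, r) = 0
S(o(4), -5)*(64 + 281) = 0*(64 + 281) = 0*345 = 0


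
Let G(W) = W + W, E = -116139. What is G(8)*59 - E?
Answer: 117083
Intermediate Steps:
G(W) = 2*W
G(8)*59 - E = (2*8)*59 - 1*(-116139) = 16*59 + 116139 = 944 + 116139 = 117083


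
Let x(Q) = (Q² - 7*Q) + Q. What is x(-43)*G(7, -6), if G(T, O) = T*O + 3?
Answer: -82173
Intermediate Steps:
G(T, O) = 3 + O*T (G(T, O) = O*T + 3 = 3 + O*T)
x(Q) = Q² - 6*Q
x(-43)*G(7, -6) = (-43*(-6 - 43))*(3 - 6*7) = (-43*(-49))*(3 - 42) = 2107*(-39) = -82173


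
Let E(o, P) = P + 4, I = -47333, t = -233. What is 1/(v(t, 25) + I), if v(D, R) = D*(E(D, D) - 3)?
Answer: 1/6723 ≈ 0.00014874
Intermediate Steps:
E(o, P) = 4 + P
v(D, R) = D*(1 + D) (v(D, R) = D*((4 + D) - 3) = D*(1 + D))
1/(v(t, 25) + I) = 1/(-233*(1 - 233) - 47333) = 1/(-233*(-232) - 47333) = 1/(54056 - 47333) = 1/6723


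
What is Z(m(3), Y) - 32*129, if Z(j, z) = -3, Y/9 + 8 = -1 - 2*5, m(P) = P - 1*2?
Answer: -4131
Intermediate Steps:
m(P) = -2 + P (m(P) = P - 2 = -2 + P)
Y = -171 (Y = -72 + 9*(-1 - 2*5) = -72 + 9*(-1 - 10) = -72 + 9*(-11) = -72 - 99 = -171)
Z(m(3), Y) - 32*129 = -3 - 32*129 = -3 - 4128 = -4131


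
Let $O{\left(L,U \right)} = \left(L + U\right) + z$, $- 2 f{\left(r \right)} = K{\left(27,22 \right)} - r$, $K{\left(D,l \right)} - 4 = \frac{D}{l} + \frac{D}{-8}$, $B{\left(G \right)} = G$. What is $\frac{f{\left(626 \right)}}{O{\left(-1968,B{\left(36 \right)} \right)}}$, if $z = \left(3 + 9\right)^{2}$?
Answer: $- \frac{54925}{314688} \approx -0.17454$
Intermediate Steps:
$K{\left(D,l \right)} = 4 - \frac{D}{8} + \frac{D}{l}$ ($K{\left(D,l \right)} = 4 + \left(\frac{D}{l} + \frac{D}{-8}\right) = 4 + \left(\frac{D}{l} + D \left(- \frac{1}{8}\right)\right) = 4 - \left(\frac{D}{8} - \frac{D}{l}\right) = 4 - \frac{D}{8} + \frac{D}{l}$)
$z = 144$ ($z = 12^{2} = 144$)
$f{\left(r \right)} = - \frac{163}{176} + \frac{r}{2}$ ($f{\left(r \right)} = - \frac{\left(4 - \frac{27}{8} + \frac{27}{22}\right) - r}{2} = - \frac{\frac{163}{88} - r}{2} = - \frac{163}{176} + \frac{r}{2}$)
$O{\left(L,U \right)} = 144 + L + U$ ($O{\left(L,U \right)} = \left(L + U\right) + 144 = 144 + L + U$)
$\frac{f{\left(626 \right)}}{O{\left(-1968,B{\left(36 \right)} \right)}} = \frac{- \frac{163}{176} + \frac{1}{2} \cdot 626}{144 - 1968 + 36} = \frac{- \frac{163}{176} + 313}{-1788} = \frac{54925}{176} \left(- \frac{1}{1788}\right) = - \frac{54925}{314688}$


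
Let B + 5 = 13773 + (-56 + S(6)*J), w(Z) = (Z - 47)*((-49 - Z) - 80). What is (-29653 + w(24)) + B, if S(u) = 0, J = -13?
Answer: -12422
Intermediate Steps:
w(Z) = (-129 - Z)*(-47 + Z) (w(Z) = (-47 + Z)*(-129 - Z) = (-129 - Z)*(-47 + Z))
B = 13712 (B = -5 + (13773 + (-56 + 0*(-13))) = -5 + (13773 + (-56 + 0)) = -5 + (13773 - 56) = -5 + 13717 = 13712)
(-29653 + w(24)) + B = (-29653 + (6063 - 1*24**2 - 82*24)) + 13712 = (-29653 + (6063 - 1*576 - 1968)) + 13712 = (-29653 + (6063 - 576 - 1968)) + 13712 = (-29653 + 3519) + 13712 = -26134 + 13712 = -12422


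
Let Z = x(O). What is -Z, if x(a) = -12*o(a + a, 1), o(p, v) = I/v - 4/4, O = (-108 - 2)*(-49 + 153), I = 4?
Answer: 36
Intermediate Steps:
O = -11440 (O = -110*104 = -11440)
o(p, v) = -1 + 4/v (o(p, v) = 4/v - 4/4 = 4/v - 4*¼ = 4/v - 1 = -1 + 4/v)
x(a) = -36 (x(a) = -12*(4 - 1*1)/1 = -12*(4 - 1) = -12*3 = -36)
Z = -36
-Z = -1*(-36) = 36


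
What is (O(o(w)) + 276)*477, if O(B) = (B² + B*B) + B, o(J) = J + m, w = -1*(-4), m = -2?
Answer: 136422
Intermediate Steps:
w = 4
o(J) = -2 + J (o(J) = J - 2 = -2 + J)
O(B) = B + 2*B² (O(B) = (B² + B²) + B = 2*B² + B = B + 2*B²)
(O(o(w)) + 276)*477 = ((-2 + 4)*(1 + 2*(-2 + 4)) + 276)*477 = (2*(1 + 2*2) + 276)*477 = (2*(1 + 4) + 276)*477 = (2*5 + 276)*477 = (10 + 276)*477 = 286*477 = 136422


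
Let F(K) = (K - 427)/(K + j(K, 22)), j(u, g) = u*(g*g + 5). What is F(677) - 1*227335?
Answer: -7541383930/33173 ≈ -2.2734e+5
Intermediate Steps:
j(u, g) = u*(5 + g**2) (j(u, g) = u*(g**2 + 5) = u*(5 + g**2))
F(K) = (-427 + K)/(490*K) (F(K) = (K - 427)/(K + K*(5 + 22**2)) = (-427 + K)/(K + K*(5 + 484)) = (-427 + K)/(K + K*489) = (-427 + K)/(K + 489*K) = (-427 + K)/((490*K)) = (-427 + K)*(1/(490*K)) = (-427 + K)/(490*K))
F(677) - 1*227335 = (1/490)*(-427 + 677)/677 - 1*227335 = (1/490)*(1/677)*250 - 227335 = 25/33173 - 227335 = -7541383930/33173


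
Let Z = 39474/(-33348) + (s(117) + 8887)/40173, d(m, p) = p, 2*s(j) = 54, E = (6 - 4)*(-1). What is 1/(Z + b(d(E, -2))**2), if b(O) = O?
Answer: 31897362/96910283 ≈ 0.32914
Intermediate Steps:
E = -2 (E = 2*(-1) = -2)
s(j) = 27 (s(j) = (1/2)*54 = 27)
Z = -30679165/31897362 (Z = 39474/(-33348) + (27 + 8887)/40173 = 39474*(-1/33348) + 8914*(1/40173) = -6579/5558 + 8914/40173 = -30679165/31897362 ≈ -0.96181)
1/(Z + b(d(E, -2))**2) = 1/(-30679165/31897362 + (-2)**2) = 1/(-30679165/31897362 + 4) = 1/(96910283/31897362) = 31897362/96910283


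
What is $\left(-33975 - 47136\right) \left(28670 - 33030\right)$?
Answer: $353643960$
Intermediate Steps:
$\left(-33975 - 47136\right) \left(28670 - 33030\right) = \left(-81111\right) \left(-4360\right) = 353643960$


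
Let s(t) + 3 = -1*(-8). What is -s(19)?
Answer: -5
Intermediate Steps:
s(t) = 5 (s(t) = -3 - 1*(-8) = -3 + 8 = 5)
-s(19) = -1*5 = -5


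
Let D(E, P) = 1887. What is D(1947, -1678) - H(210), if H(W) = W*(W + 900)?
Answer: -231213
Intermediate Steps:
H(W) = W*(900 + W)
D(1947, -1678) - H(210) = 1887 - 210*(900 + 210) = 1887 - 210*1110 = 1887 - 1*233100 = 1887 - 233100 = -231213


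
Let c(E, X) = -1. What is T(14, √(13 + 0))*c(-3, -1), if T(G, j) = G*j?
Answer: -14*√13 ≈ -50.478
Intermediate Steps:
T(14, √(13 + 0))*c(-3, -1) = (14*√(13 + 0))*(-1) = (14*√13)*(-1) = -14*√13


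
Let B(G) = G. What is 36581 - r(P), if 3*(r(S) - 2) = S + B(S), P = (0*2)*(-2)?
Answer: 36579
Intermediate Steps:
P = 0 (P = 0*(-2) = 0)
r(S) = 2 + 2*S/3 (r(S) = 2 + (S + S)/3 = 2 + (2*S)/3 = 2 + 2*S/3)
36581 - r(P) = 36581 - (2 + (⅔)*0) = 36581 - (2 + 0) = 36581 - 1*2 = 36581 - 2 = 36579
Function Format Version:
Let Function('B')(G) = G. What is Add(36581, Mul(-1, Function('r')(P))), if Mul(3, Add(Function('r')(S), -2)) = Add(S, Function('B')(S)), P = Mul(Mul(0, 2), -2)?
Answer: 36579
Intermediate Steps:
P = 0 (P = Mul(0, -2) = 0)
Function('r')(S) = Add(2, Mul(Rational(2, 3), S)) (Function('r')(S) = Add(2, Mul(Rational(1, 3), Add(S, S))) = Add(2, Mul(Rational(1, 3), Mul(2, S))) = Add(2, Mul(Rational(2, 3), S)))
Add(36581, Mul(-1, Function('r')(P))) = Add(36581, Mul(-1, Add(2, Mul(Rational(2, 3), 0)))) = Add(36581, Mul(-1, Add(2, 0))) = Add(36581, Mul(-1, 2)) = Add(36581, -2) = 36579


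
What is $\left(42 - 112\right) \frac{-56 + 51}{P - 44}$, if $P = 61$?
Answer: $\frac{350}{17} \approx 20.588$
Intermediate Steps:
$\left(42 - 112\right) \frac{-56 + 51}{P - 44} = \left(42 - 112\right) \frac{-56 + 51}{61 - 44} = - 70 \left(- \frac{5}{17}\right) = - 70 \left(\left(-5\right) \frac{1}{17}\right) = \left(-70\right) \left(- \frac{5}{17}\right) = \frac{350}{17}$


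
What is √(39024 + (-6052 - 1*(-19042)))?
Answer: √52014 ≈ 228.07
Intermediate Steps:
√(39024 + (-6052 - 1*(-19042))) = √(39024 + (-6052 + 19042)) = √(39024 + 12990) = √52014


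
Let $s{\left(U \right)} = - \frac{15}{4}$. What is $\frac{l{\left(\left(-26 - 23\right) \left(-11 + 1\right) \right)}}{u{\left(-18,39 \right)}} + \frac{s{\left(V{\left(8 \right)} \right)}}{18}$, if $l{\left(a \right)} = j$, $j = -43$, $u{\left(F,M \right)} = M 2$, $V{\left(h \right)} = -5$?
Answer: $- \frac{79}{104} \approx -0.75961$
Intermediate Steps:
$u{\left(F,M \right)} = 2 M$
$l{\left(a \right)} = -43$
$s{\left(U \right)} = - \frac{15}{4}$ ($s{\left(U \right)} = \left(-15\right) \frac{1}{4} = - \frac{15}{4}$)
$\frac{l{\left(\left(-26 - 23\right) \left(-11 + 1\right) \right)}}{u{\left(-18,39 \right)}} + \frac{s{\left(V{\left(8 \right)} \right)}}{18} = - \frac{43}{2 \cdot 39} - \frac{15}{4 \cdot 18} = - \frac{43}{78} - \frac{5}{24} = - \frac{79}{104}$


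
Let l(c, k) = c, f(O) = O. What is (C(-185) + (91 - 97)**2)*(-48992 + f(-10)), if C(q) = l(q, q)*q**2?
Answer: 310260524178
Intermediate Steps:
C(q) = q**3 (C(q) = q*q**2 = q**3)
(C(-185) + (91 - 97)**2)*(-48992 + f(-10)) = ((-185)**3 + (91 - 97)**2)*(-48992 - 10) = (-6331625 + (-6)**2)*(-49002) = (-6331625 + 36)*(-49002) = -6331589*(-49002) = 310260524178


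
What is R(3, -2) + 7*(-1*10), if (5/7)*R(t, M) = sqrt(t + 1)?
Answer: -336/5 ≈ -67.200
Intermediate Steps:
R(t, M) = 7*sqrt(1 + t)/5 (R(t, M) = 7*sqrt(t + 1)/5 = 7*sqrt(1 + t)/5)
R(3, -2) + 7*(-1*10) = 7*sqrt(1 + 3)/5 + 7*(-1*10) = 7*sqrt(4)/5 + 7*(-10) = (7/5)*2 - 70 = 14/5 - 70 = -336/5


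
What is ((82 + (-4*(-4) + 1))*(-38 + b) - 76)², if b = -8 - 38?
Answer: 70425664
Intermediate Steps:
b = -46
((82 + (-4*(-4) + 1))*(-38 + b) - 76)² = ((82 + (-4*(-4) + 1))*(-38 - 46) - 76)² = ((82 + (16 + 1))*(-84) - 76)² = ((82 + 17)*(-84) - 76)² = (99*(-84) - 76)² = (-8316 - 76)² = (-8392)² = 70425664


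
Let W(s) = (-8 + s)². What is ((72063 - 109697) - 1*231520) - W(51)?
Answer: -271003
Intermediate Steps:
((72063 - 109697) - 1*231520) - W(51) = ((72063 - 109697) - 1*231520) - (-8 + 51)² = (-37634 - 231520) - 1*43² = -269154 - 1*1849 = -269154 - 1849 = -271003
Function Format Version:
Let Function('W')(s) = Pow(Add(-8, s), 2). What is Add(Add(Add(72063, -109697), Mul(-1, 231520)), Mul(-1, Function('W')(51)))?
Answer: -271003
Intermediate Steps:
Add(Add(Add(72063, -109697), Mul(-1, 231520)), Mul(-1, Function('W')(51))) = Add(Add(Add(72063, -109697), Mul(-1, 231520)), Mul(-1, Pow(Add(-8, 51), 2))) = Add(Add(-37634, -231520), Mul(-1, Pow(43, 2))) = Add(-269154, Mul(-1, 1849)) = Add(-269154, -1849) = -271003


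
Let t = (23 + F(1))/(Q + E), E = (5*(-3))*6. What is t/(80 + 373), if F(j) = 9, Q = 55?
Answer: -32/15855 ≈ -0.0020183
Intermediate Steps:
E = -90 (E = -15*6 = -90)
t = -32/35 (t = (23 + 9)/(55 - 90) = 32/(-35) = 32*(-1/35) = -32/35 ≈ -0.91429)
t/(80 + 373) = -32/(35*(80 + 373)) = -32/35/453 = -32/35*1/453 = -32/15855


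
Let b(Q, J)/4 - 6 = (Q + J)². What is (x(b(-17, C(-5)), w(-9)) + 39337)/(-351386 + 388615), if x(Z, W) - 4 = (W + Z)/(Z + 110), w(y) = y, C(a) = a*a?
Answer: 15343261/14519310 ≈ 1.0567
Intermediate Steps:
C(a) = a²
b(Q, J) = 24 + 4*(J + Q)² (b(Q, J) = 24 + 4*(Q + J)² = 24 + 4*(J + Q)²)
x(Z, W) = 4 + (W + Z)/(110 + Z) (x(Z, W) = 4 + (W + Z)/(Z + 110) = 4 + (W + Z)/(110 + Z))
(x(b(-17, C(-5)), w(-9)) + 39337)/(-351386 + 388615) = ((440 - 9 + 5*(24 + 4*((-5)² - 17)²))/(110 + (24 + 4*((-5)² - 17)²)) + 39337)/(-351386 + 388615) = ((440 - 9 + 5*(24 + 4*(25 - 17)²))/(110 + (24 + 4*(25 - 17)²)) + 39337)/37229 = ((440 - 9 + 5*(24 + 4*8²))/(110 + (24 + 4*8²)) + 39337)*(1/37229) = ((440 - 9 + 5*(24 + 4*64))/(110 + (24 + 4*64)) + 39337)*(1/37229) = ((440 - 9 + 5*(24 + 256))/(110 + (24 + 256)) + 39337)*(1/37229) = ((440 - 9 + 5*280)/(110 + 280) + 39337)*(1/37229) = ((440 - 9 + 1400)/390 + 39337)*(1/37229) = ((1/390)*1831 + 39337)*(1/37229) = (1831/390 + 39337)*(1/37229) = (15343261/390)*(1/37229) = 15343261/14519310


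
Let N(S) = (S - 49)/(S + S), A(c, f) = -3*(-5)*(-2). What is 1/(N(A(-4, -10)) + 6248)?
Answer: 60/374959 ≈ 0.00016002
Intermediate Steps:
A(c, f) = -30 (A(c, f) = 15*(-2) = -30)
N(S) = (-49 + S)/(2*S) (N(S) = (-49 + S)/((2*S)) = (-49 + S)*(1/(2*S)) = (-49 + S)/(2*S))
1/(N(A(-4, -10)) + 6248) = 1/((1/2)*(-49 - 30)/(-30) + 6248) = 1/((1/2)*(-1/30)*(-79) + 6248) = 1/(79/60 + 6248) = 1/(374959/60) = 60/374959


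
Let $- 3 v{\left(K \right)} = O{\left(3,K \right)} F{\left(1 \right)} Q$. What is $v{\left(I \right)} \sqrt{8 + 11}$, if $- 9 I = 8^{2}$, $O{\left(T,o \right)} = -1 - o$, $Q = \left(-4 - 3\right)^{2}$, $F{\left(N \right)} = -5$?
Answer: $\frac{13475 \sqrt{19}}{27} \approx 2175.4$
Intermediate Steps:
$Q = 49$ ($Q = \left(-7\right)^{2} = 49$)
$I = - \frac{64}{9}$ ($I = - \frac{8^{2}}{9} = \left(- \frac{1}{9}\right) 64 = - \frac{64}{9} \approx -7.1111$)
$v{\left(K \right)} = - \frac{245}{3} - \frac{245 K}{3}$ ($v{\left(K \right)} = - \frac{\left(-1 - K\right) \left(-5\right) 49}{3} = - \frac{\left(5 + 5 K\right) 49}{3} = - \frac{245 + 245 K}{3} = - \frac{245}{3} - \frac{245 K}{3}$)
$v{\left(I \right)} \sqrt{8 + 11} = \left(- \frac{245}{3} - - \frac{15680}{27}\right) \sqrt{8 + 11} = \left(- \frac{245}{3} + \frac{15680}{27}\right) \sqrt{19} = \frac{13475 \sqrt{19}}{27}$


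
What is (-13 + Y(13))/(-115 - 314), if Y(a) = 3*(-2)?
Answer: 19/429 ≈ 0.044289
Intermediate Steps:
Y(a) = -6
(-13 + Y(13))/(-115 - 314) = (-13 - 6)/(-115 - 314) = -19/(-429) = -19*(-1/429) = 19/429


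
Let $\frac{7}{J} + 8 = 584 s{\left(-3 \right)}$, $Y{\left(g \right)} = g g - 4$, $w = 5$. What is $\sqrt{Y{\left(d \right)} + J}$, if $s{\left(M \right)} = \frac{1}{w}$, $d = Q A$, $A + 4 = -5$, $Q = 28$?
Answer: $\frac{\sqrt{1174497190}}{136} \approx 251.99$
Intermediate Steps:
$A = -9$ ($A = -4 - 5 = -9$)
$d = -252$ ($d = 28 \left(-9\right) = -252$)
$s{\left(M \right)} = \frac{1}{5}$
$Y{\left(g \right)} = -4 + g^{2}$ ($Y{\left(g \right)} = g^{2} - 4 = -4 + g^{2}$)
$J = \frac{35}{544}$ ($J = \frac{7}{-8 + 584 \cdot \frac{1}{5}} = \frac{7}{-8 + \frac{584}{5}} = \frac{7}{\frac{544}{5}} = 7 \cdot \frac{5}{544} = \frac{35}{544} \approx 0.064338$)
$\sqrt{Y{\left(d \right)} + J} = \sqrt{\left(-4 + \left(-252\right)^{2}\right) + \frac{35}{544}} = \sqrt{\left(-4 + 63504\right) + \frac{35}{544}} = \sqrt{63500 + \frac{35}{544}} = \sqrt{\frac{34544035}{544}} = \frac{\sqrt{1174497190}}{136}$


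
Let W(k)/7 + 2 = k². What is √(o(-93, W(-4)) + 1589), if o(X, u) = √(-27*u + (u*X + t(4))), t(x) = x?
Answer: √(1589 + 2*I*√2939) ≈ 39.885 + 1.3592*I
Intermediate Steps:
W(k) = -14 + 7*k²
o(X, u) = √(4 - 27*u + X*u) (o(X, u) = √(-27*u + (u*X + 4)) = √(-27*u + (X*u + 4)) = √(-27*u + (4 + X*u)) = √(4 - 27*u + X*u))
√(o(-93, W(-4)) + 1589) = √(√(4 - 27*(-14 + 7*(-4)²) - 93*(-14 + 7*(-4)²)) + 1589) = √(√(4 - 27*(-14 + 7*16) - 93*(-14 + 7*16)) + 1589) = √(√(4 - 27*(-14 + 112) - 93*(-14 + 112)) + 1589) = √(√(4 - 27*98 - 93*98) + 1589) = √(√(4 - 2646 - 9114) + 1589) = √(√(-11756) + 1589) = √(2*I*√2939 + 1589) = √(1589 + 2*I*√2939)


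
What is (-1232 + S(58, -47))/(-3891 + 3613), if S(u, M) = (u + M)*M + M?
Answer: 898/139 ≈ 6.4604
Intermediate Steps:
S(u, M) = M + M*(M + u) (S(u, M) = (M + u)*M + M = M*(M + u) + M = M + M*(M + u))
(-1232 + S(58, -47))/(-3891 + 3613) = (-1232 - 47*(1 - 47 + 58))/(-3891 + 3613) = (-1232 - 47*12)/(-278) = (-1232 - 564)*(-1/278) = -1796*(-1/278) = 898/139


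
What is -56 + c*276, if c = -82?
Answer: -22688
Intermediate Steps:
-56 + c*276 = -56 - 82*276 = -56 - 22632 = -22688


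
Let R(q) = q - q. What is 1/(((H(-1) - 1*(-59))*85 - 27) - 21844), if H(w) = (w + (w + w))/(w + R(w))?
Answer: -1/16601 ≈ -6.0237e-5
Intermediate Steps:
R(q) = 0
H(w) = 3 (H(w) = (w + (w + w))/(w + 0) = (w + 2*w)/w = (3*w)/w = 3)
1/(((H(-1) - 1*(-59))*85 - 27) - 21844) = 1/(((3 - 1*(-59))*85 - 27) - 21844) = 1/(((3 + 59)*85 - 27) - 21844) = 1/((62*85 - 27) - 21844) = 1/((5270 - 27) - 21844) = 1/(5243 - 21844) = 1/(-16601) = -1/16601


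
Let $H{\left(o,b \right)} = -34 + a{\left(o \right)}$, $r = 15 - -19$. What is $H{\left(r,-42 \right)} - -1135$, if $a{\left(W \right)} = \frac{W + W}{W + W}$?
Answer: $1102$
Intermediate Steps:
$a{\left(W \right)} = 1$ ($a{\left(W \right)} = \frac{2 W}{2 W} = 2 W \frac{1}{2 W} = 1$)
$r = 34$ ($r = 15 + 19 = 34$)
$H{\left(o,b \right)} = -33$ ($H{\left(o,b \right)} = -34 + 1 = -33$)
$H{\left(r,-42 \right)} - -1135 = -33 - -1135 = -33 + 1135 = 1102$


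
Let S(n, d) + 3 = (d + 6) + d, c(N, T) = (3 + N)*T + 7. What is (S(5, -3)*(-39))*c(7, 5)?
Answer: 6669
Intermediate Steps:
c(N, T) = 7 + T*(3 + N) (c(N, T) = T*(3 + N) + 7 = 7 + T*(3 + N))
S(n, d) = 3 + 2*d (S(n, d) = -3 + ((d + 6) + d) = -3 + ((6 + d) + d) = -3 + (6 + 2*d) = 3 + 2*d)
(S(5, -3)*(-39))*c(7, 5) = ((3 + 2*(-3))*(-39))*(7 + 3*5 + 7*5) = ((3 - 6)*(-39))*(7 + 15 + 35) = -3*(-39)*57 = 117*57 = 6669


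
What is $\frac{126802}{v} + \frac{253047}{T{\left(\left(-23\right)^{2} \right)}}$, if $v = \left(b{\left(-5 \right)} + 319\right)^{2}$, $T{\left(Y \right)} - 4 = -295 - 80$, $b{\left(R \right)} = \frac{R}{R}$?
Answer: $- \frac{12932484629}{18995200} \approx -680.83$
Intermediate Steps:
$b{\left(R \right)} = 1$
$T{\left(Y \right)} = -371$ ($T{\left(Y \right)} = 4 - 375 = -371$)
$v = 102400$ ($v = \left(1 + 319\right)^{2} = 320^{2} = 102400$)
$\frac{126802}{v} + \frac{253047}{T{\left(\left(-23\right)^{2} \right)}} = \frac{126802}{102400} + \frac{253047}{-371} = 126802 \cdot \frac{1}{102400} + 253047 \left(- \frac{1}{371}\right) = \frac{63401}{51200} - \frac{253047}{371} = - \frac{12932484629}{18995200}$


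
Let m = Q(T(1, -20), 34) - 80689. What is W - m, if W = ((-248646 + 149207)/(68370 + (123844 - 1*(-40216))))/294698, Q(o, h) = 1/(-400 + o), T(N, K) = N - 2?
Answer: 2216297670056245561/27467159112140 ≈ 80689.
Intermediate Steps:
T(N, K) = -2 + N
W = -99439/68496656140 (W = -99439/(68370 + (123844 + 40216))*(1/294698) = -99439/(68370 + 164060)*(1/294698) = -99439/232430*(1/294698) = -99439*1/232430*(1/294698) = -99439/232430*1/294698 = -99439/68496656140 ≈ -1.4517e-6)
m = -32356290/401 (m = 1/(-400 + (-2 + 1)) - 80689 = 1/(-400 - 1) - 80689 = 1/(-401) - 80689 = -1/401 - 80689 = -32356290/401 ≈ -80689.)
W - m = -99439/68496656140 - 1*(-32356290/401) = -99439/68496656140 + 32356290/401 = 2216297670056245561/27467159112140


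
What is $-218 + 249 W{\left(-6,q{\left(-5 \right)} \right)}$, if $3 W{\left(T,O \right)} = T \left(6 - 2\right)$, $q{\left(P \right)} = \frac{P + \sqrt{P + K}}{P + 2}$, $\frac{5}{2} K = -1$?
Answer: $-2210$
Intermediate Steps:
$K = - \frac{2}{5}$ ($K = \frac{2}{5} \left(-1\right) = - \frac{2}{5} \approx -0.4$)
$q{\left(P \right)} = \frac{P + \sqrt{- \frac{2}{5} + P}}{2 + P}$ ($q{\left(P \right)} = \frac{P + \sqrt{P - \frac{2}{5}}}{P + 2} = \frac{P + \sqrt{- \frac{2}{5} + P}}{2 + P}$)
$W{\left(T,O \right)} = \frac{4 T}{3}$ ($W{\left(T,O \right)} = \frac{T \left(6 - 2\right)}{3} = \frac{T 4}{3} = \frac{4 T}{3}$)
$-218 + 249 W{\left(-6,q{\left(-5 \right)} \right)} = -218 + 249 \cdot \frac{4}{3} \left(-6\right) = -218 + 249 \left(-8\right) = -218 - 1992 = -2210$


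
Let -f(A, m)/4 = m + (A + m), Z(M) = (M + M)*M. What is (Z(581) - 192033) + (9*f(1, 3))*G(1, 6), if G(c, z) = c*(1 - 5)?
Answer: 484097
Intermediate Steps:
G(c, z) = -4*c (G(c, z) = c*(-4) = -4*c)
Z(M) = 2*M² (Z(M) = (2*M)*M = 2*M²)
f(A, m) = -8*m - 4*A (f(A, m) = -4*(m + (A + m)) = -4*(A + 2*m) = -8*m - 4*A)
(Z(581) - 192033) + (9*f(1, 3))*G(1, 6) = (2*581² - 192033) + (9*(-8*3 - 4*1))*(-4*1) = (2*337561 - 192033) + (9*(-24 - 4))*(-4) = (675122 - 192033) + (9*(-28))*(-4) = 483089 - 252*(-4) = 483089 + 1008 = 484097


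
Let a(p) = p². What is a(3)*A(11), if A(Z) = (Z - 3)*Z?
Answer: 792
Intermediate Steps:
A(Z) = Z*(-3 + Z) (A(Z) = (-3 + Z)*Z = Z*(-3 + Z))
a(3)*A(11) = 3²*(11*(-3 + 11)) = 9*(11*8) = 9*88 = 792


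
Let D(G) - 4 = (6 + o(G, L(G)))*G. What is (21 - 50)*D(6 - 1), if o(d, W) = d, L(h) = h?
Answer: -1711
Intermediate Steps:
D(G) = 4 + G*(6 + G) (D(G) = 4 + (6 + G)*G = 4 + G*(6 + G))
(21 - 50)*D(6 - 1) = (21 - 50)*(4 + (6 - 1)² + 6*(6 - 1)) = -29*(4 + 5² + 6*5) = -29*(4 + 25 + 30) = -29*59 = -1711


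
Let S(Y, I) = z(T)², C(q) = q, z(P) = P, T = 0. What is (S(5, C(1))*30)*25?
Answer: 0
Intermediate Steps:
S(Y, I) = 0 (S(Y, I) = 0² = 0)
(S(5, C(1))*30)*25 = (0*30)*25 = 0*25 = 0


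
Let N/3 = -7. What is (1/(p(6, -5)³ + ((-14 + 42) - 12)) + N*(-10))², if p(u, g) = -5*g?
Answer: 10788669421321/244640881 ≈ 44100.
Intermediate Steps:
N = -21 (N = 3*(-7) = -21)
(1/(p(6, -5)³ + ((-14 + 42) - 12)) + N*(-10))² = (1/((-5*(-5))³ + ((-14 + 42) - 12)) - 21*(-10))² = (1/(25³ + (28 - 12)) + 210)² = (1/(15625 + 16) + 210)² = (1/15641 + 210)² = (3284611/15641)² = 10788669421321/244640881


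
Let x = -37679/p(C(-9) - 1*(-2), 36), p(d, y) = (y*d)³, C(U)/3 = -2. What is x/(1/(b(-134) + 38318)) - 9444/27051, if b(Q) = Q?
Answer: 540153043345/1121859072 ≈ 481.48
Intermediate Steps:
C(U) = -6 (C(U) = 3*(-2) = -6)
p(d, y) = d³*y³ (p(d, y) = (d*y)³ = d³*y³)
x = 37679/2985984 (x = -37679*1/(46656*(-6 - 1*(-2))³) = -37679*1/(46656*(-6 + 2)³) = -37679/((-4)³*46656) = -37679/((-64*46656)) = -37679/(-2985984) = -37679*(-1/2985984) = 37679/2985984 ≈ 0.012619)
x/(1/(b(-134) + 38318)) - 9444/27051 = 37679/(2985984*(1/(-134 + 38318))) - 9444/27051 = 37679/(2985984*(1/38184)) - 9444*1/27051 = 37679/(2985984*(1/38184)) - 3148/9017 = (37679/2985984)*38184 - 3148/9017 = 59947289/124416 - 3148/9017 = 540153043345/1121859072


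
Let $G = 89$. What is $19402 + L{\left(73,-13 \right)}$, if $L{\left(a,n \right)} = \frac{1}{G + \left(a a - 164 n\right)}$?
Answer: $\frac{146485101}{7550} \approx 19402.0$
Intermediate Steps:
$L{\left(a,n \right)} = \frac{1}{89 + a^{2} - 164 n}$ ($L{\left(a,n \right)} = \frac{1}{89 + \left(a a - 164 n\right)} = \frac{1}{89 + \left(a^{2} - 164 n\right)} = \frac{1}{89 + a^{2} - 164 n}$)
$19402 + L{\left(73,-13 \right)} = 19402 + \frac{1}{89 + 73^{2} - -2132} = 19402 + \frac{1}{89 + 5329 + 2132} = 19402 + \frac{1}{7550} = \frac{146485101}{7550}$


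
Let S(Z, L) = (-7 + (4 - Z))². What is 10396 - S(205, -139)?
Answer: -32868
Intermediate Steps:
S(Z, L) = (-3 - Z)²
10396 - S(205, -139) = 10396 - (3 + 205)² = 10396 - 1*208² = 10396 - 1*43264 = 10396 - 43264 = -32868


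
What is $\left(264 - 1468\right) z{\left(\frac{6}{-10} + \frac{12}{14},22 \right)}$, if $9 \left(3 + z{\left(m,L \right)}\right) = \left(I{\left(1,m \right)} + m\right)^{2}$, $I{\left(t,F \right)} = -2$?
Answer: $\frac{5048888}{1575} \approx 3205.6$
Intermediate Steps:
$z{\left(m,L \right)} = -3 + \frac{\left(-2 + m\right)^{2}}{9}$
$\left(264 - 1468\right) z{\left(\frac{6}{-10} + \frac{12}{14},22 \right)} = \left(264 - 1468\right) \left(-3 + \frac{\left(-2 + \left(\frac{6}{-10} + \frac{12}{14}\right)\right)^{2}}{9}\right) = - 1204 \left(-3 + \frac{\left(-2 + \left(6 \left(- \frac{1}{10}\right) + 12 \cdot \frac{1}{14}\right)\right)^{2}}{9}\right) = - 1204 \left(-3 + \frac{\left(-2 + \left(- \frac{3}{5} + \frac{6}{7}\right)\right)^{2}}{9}\right) = - 1204 \left(-3 + \frac{\left(-2 + \frac{9}{35}\right)^{2}}{9}\right) = - 1204 \left(-3 + \frac{\left(- \frac{61}{35}\right)^{2}}{9}\right) = - 1204 \left(-3 + \frac{1}{9} \cdot \frac{3721}{1225}\right) = - 1204 \left(-3 + \frac{3721}{11025}\right) = \left(-1204\right) \left(- \frac{29354}{11025}\right) = \frac{5048888}{1575}$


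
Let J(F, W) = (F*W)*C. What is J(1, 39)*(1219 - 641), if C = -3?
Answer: -67626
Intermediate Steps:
J(F, W) = -3*F*W (J(F, W) = (F*W)*(-3) = -3*F*W)
J(1, 39)*(1219 - 641) = (-3*1*39)*(1219 - 641) = -117*578 = -67626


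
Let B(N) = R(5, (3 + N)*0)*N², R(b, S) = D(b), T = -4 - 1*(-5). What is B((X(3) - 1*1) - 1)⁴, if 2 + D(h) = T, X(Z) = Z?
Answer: 1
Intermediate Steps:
T = 1 (T = -4 + 5 = 1)
D(h) = -1 (D(h) = -2 + 1 = -1)
R(b, S) = -1
B(N) = -N²
B((X(3) - 1*1) - 1)⁴ = (-((3 - 1*1) - 1)²)⁴ = (-((3 - 1) - 1)²)⁴ = (-(2 - 1)²)⁴ = (-1*1²)⁴ = (-1*1)⁴ = (-1)⁴ = 1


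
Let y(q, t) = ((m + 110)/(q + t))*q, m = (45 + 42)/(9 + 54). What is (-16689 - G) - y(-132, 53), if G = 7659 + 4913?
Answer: -16284249/553 ≈ -29447.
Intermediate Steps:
m = 29/21 (m = 87/63 = 87*(1/63) = 29/21 ≈ 1.3810)
G = 12572
y(q, t) = 2339*q/(21*(q + t)) (y(q, t) = ((29/21 + 110)/(q + t))*q = (2339/(21*(q + t)))*q = 2339*q/(21*(q + t)))
(-16689 - G) - y(-132, 53) = (-16689 - 1*12572) - 2339*(-132)/(21*(-132 + 53)) = (-16689 - 12572) - 2339*(-132)/(21*(-79)) = -29261 - 2339*(-132)*(-1)/(21*79) = -29261 - 1*102916/553 = -29261 - 102916/553 = -16284249/553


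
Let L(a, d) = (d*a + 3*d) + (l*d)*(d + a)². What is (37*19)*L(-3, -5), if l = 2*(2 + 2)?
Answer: -1799680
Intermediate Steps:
l = 8 (l = 2*4 = 8)
L(a, d) = 3*d + a*d + 8*d*(a + d)² (L(a, d) = (d*a + 3*d) + (8*d)*(d + a)² = (a*d + 3*d) + (8*d)*(a + d)² = (3*d + a*d) + 8*d*(a + d)² = 3*d + a*d + 8*d*(a + d)²)
(37*19)*L(-3, -5) = (37*19)*(-5*(3 - 3 + 8*(-3 - 5)²)) = 703*(-5*(3 - 3 + 8*(-8)²)) = 703*(-5*(3 - 3 + 8*64)) = 703*(-5*(3 - 3 + 512)) = 703*(-5*512) = 703*(-2560) = -1799680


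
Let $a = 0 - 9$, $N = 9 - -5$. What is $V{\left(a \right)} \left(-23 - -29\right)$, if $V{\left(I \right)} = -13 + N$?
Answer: $6$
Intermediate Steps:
$N = 14$ ($N = 9 + 5 = 14$)
$a = -9$ ($a = 0 - 9 = -9$)
$V{\left(I \right)} = 1$ ($V{\left(I \right)} = -13 + 14 = 1$)
$V{\left(a \right)} \left(-23 - -29\right) = 1 \left(-23 - -29\right) = 1 \left(-23 + 29\right) = 1 \cdot 6 = 6$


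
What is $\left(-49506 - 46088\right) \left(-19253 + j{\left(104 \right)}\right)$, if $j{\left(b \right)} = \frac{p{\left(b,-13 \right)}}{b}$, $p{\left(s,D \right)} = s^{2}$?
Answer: $1830529506$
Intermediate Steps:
$j{\left(b \right)} = b$ ($j{\left(b \right)} = \frac{b^{2}}{b} = b$)
$\left(-49506 - 46088\right) \left(-19253 + j{\left(104 \right)}\right) = \left(-49506 - 46088\right) \left(-19253 + 104\right) = \left(-95594\right) \left(-19149\right) = 1830529506$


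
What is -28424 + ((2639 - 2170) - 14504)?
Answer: -42459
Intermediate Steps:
-28424 + ((2639 - 2170) - 14504) = -28424 + (469 - 14504) = -28424 - 14035 = -42459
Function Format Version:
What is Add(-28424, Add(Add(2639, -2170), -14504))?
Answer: -42459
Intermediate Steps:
Add(-28424, Add(Add(2639, -2170), -14504)) = Add(-28424, Add(469, -14504)) = Add(-28424, -14035) = -42459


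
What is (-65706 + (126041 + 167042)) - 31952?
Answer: 195425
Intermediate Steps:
(-65706 + (126041 + 167042)) - 31952 = (-65706 + 293083) - 31952 = 227377 - 31952 = 195425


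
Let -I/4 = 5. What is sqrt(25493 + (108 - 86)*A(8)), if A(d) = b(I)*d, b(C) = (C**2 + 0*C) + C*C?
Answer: 9*sqrt(2053) ≈ 407.79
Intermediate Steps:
I = -20 (I = -4*5 = -20)
b(C) = 2*C**2 (b(C) = (C**2 + 0) + C**2 = C**2 + C**2 = 2*C**2)
A(d) = 800*d (A(d) = (2*(-20)**2)*d = (2*400)*d = 800*d)
sqrt(25493 + (108 - 86)*A(8)) = sqrt(25493 + (108 - 86)*(800*8)) = sqrt(25493 + 22*6400) = sqrt(25493 + 140800) = sqrt(166293) = 9*sqrt(2053)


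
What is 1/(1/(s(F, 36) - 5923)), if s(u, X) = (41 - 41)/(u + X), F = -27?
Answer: -5923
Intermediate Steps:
s(u, X) = 0 (s(u, X) = 0/(X + u) = 0)
1/(1/(s(F, 36) - 5923)) = 1/(1/(0 - 5923)) = 1/(1/(-5923)) = 1/(-1/5923) = -5923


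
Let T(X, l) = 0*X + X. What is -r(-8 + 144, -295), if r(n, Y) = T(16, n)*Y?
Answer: 4720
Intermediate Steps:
T(X, l) = X (T(X, l) = 0 + X = X)
r(n, Y) = 16*Y
-r(-8 + 144, -295) = -16*(-295) = -1*(-4720) = 4720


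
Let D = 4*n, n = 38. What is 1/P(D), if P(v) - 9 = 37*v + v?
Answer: 1/5785 ≈ 0.00017286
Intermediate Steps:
D = 152 (D = 4*38 = 152)
P(v) = 9 + 38*v (P(v) = 9 + (37*v + v) = 9 + 38*v)
1/P(D) = 1/(9 + 38*152) = 1/(9 + 5776) = 1/5785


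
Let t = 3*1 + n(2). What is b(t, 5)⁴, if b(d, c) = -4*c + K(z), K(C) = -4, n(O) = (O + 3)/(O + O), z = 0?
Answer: 331776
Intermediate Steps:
n(O) = (3 + O)/(2*O) (n(O) = (3 + O)/((2*O)) = (3 + O)*(1/(2*O)) = (3 + O)/(2*O))
t = 17/4 (t = 3*1 + (½)*(3 + 2)/2 = 3 + (½)*(½)*5 = 3 + 5/4 = 17/4 ≈ 4.2500)
b(d, c) = -4 - 4*c (b(d, c) = -4*c - 4 = -4 - 4*c)
b(t, 5)⁴ = (-4 - 4*5)⁴ = (-4 - 20)⁴ = (-24)⁴ = 331776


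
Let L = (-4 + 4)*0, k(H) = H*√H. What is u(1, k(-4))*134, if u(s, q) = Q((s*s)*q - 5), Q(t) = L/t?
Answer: 0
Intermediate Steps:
k(H) = H^(3/2)
L = 0 (L = 0*0 = 0)
Q(t) = 0 (Q(t) = 0/t = 0)
u(s, q) = 0
u(1, k(-4))*134 = 0*134 = 0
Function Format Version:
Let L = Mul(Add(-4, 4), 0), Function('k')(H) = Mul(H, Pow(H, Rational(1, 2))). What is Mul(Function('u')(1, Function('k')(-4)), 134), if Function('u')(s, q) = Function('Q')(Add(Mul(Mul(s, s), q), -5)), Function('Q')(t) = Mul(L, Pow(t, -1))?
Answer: 0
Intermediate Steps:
Function('k')(H) = Pow(H, Rational(3, 2))
L = 0 (L = Mul(0, 0) = 0)
Function('Q')(t) = 0 (Function('Q')(t) = Mul(0, Pow(t, -1)) = 0)
Function('u')(s, q) = 0
Mul(Function('u')(1, Function('k')(-4)), 134) = Mul(0, 134) = 0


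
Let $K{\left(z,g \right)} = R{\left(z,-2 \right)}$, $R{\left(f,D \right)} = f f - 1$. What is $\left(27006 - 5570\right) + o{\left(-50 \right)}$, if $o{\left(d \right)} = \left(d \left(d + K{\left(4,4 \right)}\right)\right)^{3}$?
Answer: $5359396436$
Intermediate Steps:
$R{\left(f,D \right)} = -1 + f^{2}$ ($R{\left(f,D \right)} = f^{2} - 1 = -1 + f^{2}$)
$K{\left(z,g \right)} = -1 + z^{2}$
$o{\left(d \right)} = d^{3} \left(15 + d\right)^{3}$ ($o{\left(d \right)} = \left(d \left(d - \left(1 - 4^{2}\right)\right)\right)^{3} = \left(d \left(d + \left(-1 + 16\right)\right)\right)^{3} = \left(d \left(d + 15\right)\right)^{3} = \left(d \left(15 + d\right)\right)^{3} = d^{3} \left(15 + d\right)^{3}$)
$\left(27006 - 5570\right) + o{\left(-50 \right)} = \left(27006 - 5570\right) + \left(-50\right)^{3} \left(15 - 50\right)^{3} = 21436 - 125000 \left(-35\right)^{3} = 21436 - -5359375000 = 21436 + 5359375000 = 5359396436$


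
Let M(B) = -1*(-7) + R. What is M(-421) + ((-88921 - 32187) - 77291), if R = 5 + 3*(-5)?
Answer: -198402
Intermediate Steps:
R = -10 (R = 5 - 15 = -10)
M(B) = -3 (M(B) = -1*(-7) - 10 = 7 - 10 = -3)
M(-421) + ((-88921 - 32187) - 77291) = -3 + ((-88921 - 32187) - 77291) = -3 + (-121108 - 77291) = -3 - 198399 = -198402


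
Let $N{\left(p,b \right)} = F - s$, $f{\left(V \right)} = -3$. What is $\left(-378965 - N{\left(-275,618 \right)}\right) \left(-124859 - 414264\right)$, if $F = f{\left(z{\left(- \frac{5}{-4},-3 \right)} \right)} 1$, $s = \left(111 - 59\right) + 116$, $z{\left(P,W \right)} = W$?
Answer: $204216557662$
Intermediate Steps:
$s = 168$ ($s = 52 + 116 = 168$)
$F = -3$ ($F = \left(-3\right) 1 = -3$)
$N{\left(p,b \right)} = -171$ ($N{\left(p,b \right)} = -3 - 168 = -171$)
$\left(-378965 - N{\left(-275,618 \right)}\right) \left(-124859 - 414264\right) = \left(-378965 - -171\right) \left(-124859 - 414264\right) = \left(-378965 + 171\right) \left(-539123\right) = \left(-378794\right) \left(-539123\right) = 204216557662$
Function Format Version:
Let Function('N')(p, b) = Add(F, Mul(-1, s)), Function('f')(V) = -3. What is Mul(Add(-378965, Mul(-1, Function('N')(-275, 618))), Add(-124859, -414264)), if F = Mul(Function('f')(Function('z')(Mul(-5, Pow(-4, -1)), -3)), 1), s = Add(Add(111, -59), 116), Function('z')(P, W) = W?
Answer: 204216557662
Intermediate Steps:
s = 168 (s = Add(52, 116) = 168)
F = -3 (F = Mul(-3, 1) = -3)
Function('N')(p, b) = -171 (Function('N')(p, b) = Add(-3, Mul(-1, 168)) = Add(-3, -168) = -171)
Mul(Add(-378965, Mul(-1, Function('N')(-275, 618))), Add(-124859, -414264)) = Mul(Add(-378965, Mul(-1, -171)), Add(-124859, -414264)) = Mul(Add(-378965, 171), -539123) = Mul(-378794, -539123) = 204216557662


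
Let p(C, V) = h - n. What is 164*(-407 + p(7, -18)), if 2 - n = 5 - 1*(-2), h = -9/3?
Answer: -66420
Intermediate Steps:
h = -3 (h = -9*⅓ = -3)
n = -5 (n = 2 - (5 - 1*(-2)) = 2 - (5 + 2) = 2 - 1*7 = 2 - 7 = -5)
p(C, V) = 2 (p(C, V) = -3 - 1*(-5) = -3 + 5 = 2)
164*(-407 + p(7, -18)) = 164*(-407 + 2) = 164*(-405) = -66420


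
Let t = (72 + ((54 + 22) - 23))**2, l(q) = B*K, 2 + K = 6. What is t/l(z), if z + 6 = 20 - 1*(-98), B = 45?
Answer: 3125/36 ≈ 86.806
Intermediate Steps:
K = 4 (K = -2 + 6 = 4)
z = 112 (z = -6 + (20 - 1*(-98)) = -6 + (20 + 98) = -6 + 118 = 112)
l(q) = 180 (l(q) = 45*4 = 180)
t = 15625 (t = (72 + (76 - 23))**2 = (72 + 53)**2 = 125**2 = 15625)
t/l(z) = 15625/180 = 15625*(1/180) = 3125/36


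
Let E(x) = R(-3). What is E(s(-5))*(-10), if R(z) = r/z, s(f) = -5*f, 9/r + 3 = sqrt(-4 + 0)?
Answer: -90/13 - 60*I/13 ≈ -6.9231 - 4.6154*I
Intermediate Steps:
r = 9*(-3 - 2*I)/13 (r = 9/(-3 + sqrt(-4 + 0)) = 9/(-3 + sqrt(-4)) = 9/(-3 + 2*I) = 9*((-3 - 2*I)/13) = 9*(-3 - 2*I)/13 ≈ -2.0769 - 1.3846*I)
R(z) = (-27/13 - 18*I/13)/z
E(x) = 9/13 + 6*I/13 (E(x) = (9/13)*(-3 - 2*I)/(-3) = (9/13)*(-1/3)*(-3 - 2*I) = 9/13 + 6*I/13)
E(s(-5))*(-10) = (9/13 + 6*I/13)*(-10) = -90/13 - 60*I/13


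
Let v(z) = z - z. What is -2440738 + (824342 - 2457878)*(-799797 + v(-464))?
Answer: 1306494751454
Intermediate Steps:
v(z) = 0
-2440738 + (824342 - 2457878)*(-799797 + v(-464)) = -2440738 + (824342 - 2457878)*(-799797 + 0) = -2440738 - 1633536*(-799797) = -2440738 + 1306497192192 = 1306494751454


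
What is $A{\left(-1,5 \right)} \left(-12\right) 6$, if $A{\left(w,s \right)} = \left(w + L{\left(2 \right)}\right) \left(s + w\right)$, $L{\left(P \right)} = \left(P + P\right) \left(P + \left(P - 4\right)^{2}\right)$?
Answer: $-6624$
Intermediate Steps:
$L{\left(P \right)} = 2 P \left(P + \left(-4 + P\right)^{2}\right)$
$A{\left(w,s \right)} = \left(24 + w\right) \left(s + w\right)$ ($A{\left(w,s \right)} = \left(w + 2 \cdot 2 \left(2 + \left(-4 + 2\right)^{2}\right)\right) \left(s + w\right) = \left(w + 2 \cdot 2 \left(2 + \left(-2\right)^{2}\right)\right) \left(s + w\right) = \left(w + 2 \cdot 2 \left(2 + 4\right)\right) \left(s + w\right) = \left(w + 2 \cdot 2 \cdot 6\right) \left(s + w\right) = \left(w + 24\right) \left(s + w\right) = \left(24 + w\right) \left(s + w\right)$)
$A{\left(-1,5 \right)} \left(-12\right) 6 = \left(\left(-1\right)^{2} + 24 \cdot 5 + 24 \left(-1\right) + 5 \left(-1\right)\right) \left(-12\right) 6 = \left(1 + 120 - 24 - 5\right) \left(-12\right) 6 = 92 \left(-12\right) 6 = \left(-1104\right) 6 = -6624$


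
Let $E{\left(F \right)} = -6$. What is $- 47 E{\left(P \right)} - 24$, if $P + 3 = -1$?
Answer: $258$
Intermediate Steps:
$P = -4$ ($P = -3 - 1 = -4$)
$- 47 E{\left(P \right)} - 24 = \left(-47\right) \left(-6\right) - 24 = 282 - 24 = 258$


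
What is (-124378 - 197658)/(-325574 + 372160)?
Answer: -161018/23293 ≈ -6.9127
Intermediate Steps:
(-124378 - 197658)/(-325574 + 372160) = -322036/46586 = -322036*1/46586 = -161018/23293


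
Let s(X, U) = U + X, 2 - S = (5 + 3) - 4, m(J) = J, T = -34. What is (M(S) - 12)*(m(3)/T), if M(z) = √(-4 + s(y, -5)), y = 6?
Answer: 18/17 - 3*I*√3/34 ≈ 1.0588 - 0.15283*I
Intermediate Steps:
S = -2 (S = 2 - ((5 + 3) - 4) = 2 - (8 - 4) = 2 - 1*4 = 2 - 4 = -2)
M(z) = I*√3 (M(z) = √(-4 + (-5 + 6)) = √(-4 + 1) = √(-3) = I*√3)
(M(S) - 12)*(m(3)/T) = (I*√3 - 12)*(3/(-34)) = (-12 + I*√3)*(3*(-1/34)) = (-12 + I*√3)*(-3/34) = 18/17 - 3*I*√3/34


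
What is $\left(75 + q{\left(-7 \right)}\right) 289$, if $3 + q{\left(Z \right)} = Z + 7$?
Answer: $20808$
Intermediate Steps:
$q{\left(Z \right)} = 4 + Z$ ($q{\left(Z \right)} = -3 + \left(Z + 7\right) = -3 + \left(7 + Z\right) = 4 + Z$)
$\left(75 + q{\left(-7 \right)}\right) 289 = \left(75 + \left(4 - 7\right)\right) 289 = \left(75 - 3\right) 289 = 72 \cdot 289 = 20808$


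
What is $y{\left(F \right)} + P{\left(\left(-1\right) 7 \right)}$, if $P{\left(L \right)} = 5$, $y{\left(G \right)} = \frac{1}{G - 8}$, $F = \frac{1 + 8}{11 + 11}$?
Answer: $\frac{813}{167} \approx 4.8683$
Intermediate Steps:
$F = \frac{9}{22} \approx 0.40909$
$y{\left(G \right)} = \frac{1}{-8 + G}$
$y{\left(F \right)} + P{\left(\left(-1\right) 7 \right)} = \frac{1}{-8 + \frac{9}{22}} + 5 = \frac{1}{- \frac{167}{22}} + 5 = - \frac{22}{167} + 5 = \frac{813}{167}$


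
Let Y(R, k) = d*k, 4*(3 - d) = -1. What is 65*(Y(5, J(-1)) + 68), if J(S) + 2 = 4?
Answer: 9685/2 ≈ 4842.5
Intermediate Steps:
d = 13/4 (d = 3 - ¼*(-1) = 3 + ¼ = 13/4 ≈ 3.2500)
J(S) = 2 (J(S) = -2 + 4 = 2)
Y(R, k) = 13*k/4
65*(Y(5, J(-1)) + 68) = 65*((13/4)*2 + 68) = 65*(13/2 + 68) = 65*(149/2) = 9685/2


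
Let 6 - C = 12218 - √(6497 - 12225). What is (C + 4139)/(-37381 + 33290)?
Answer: 8073/4091 - 4*I*√358/4091 ≈ 1.9734 - 0.0185*I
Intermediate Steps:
C = -12212 + 4*I*√358 (C = 6 - (12218 - √(6497 - 12225)) = 6 - (12218 - √(-5728)) = 6 - (12218 - 4*I*√358) = 6 + (-12218 + 4*I*√358) = -12212 + 4*I*√358 ≈ -12212.0 + 75.684*I)
(C + 4139)/(-37381 + 33290) = ((-12212 + 4*I*√358) + 4139)/(-37381 + 33290) = (-8073 + 4*I*√358)/(-4091) = (-8073 + 4*I*√358)*(-1/4091) = 8073/4091 - 4*I*√358/4091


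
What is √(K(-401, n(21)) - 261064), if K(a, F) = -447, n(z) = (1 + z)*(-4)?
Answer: I*√261511 ≈ 511.38*I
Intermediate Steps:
n(z) = -4 - 4*z
√(K(-401, n(21)) - 261064) = √(-447 - 261064) = √(-261511) = I*√261511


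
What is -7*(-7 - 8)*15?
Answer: 1575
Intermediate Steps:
-7*(-7 - 8)*15 = -7*(-15)*15 = 105*15 = 1575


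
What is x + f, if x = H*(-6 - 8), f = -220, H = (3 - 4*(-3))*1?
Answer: -430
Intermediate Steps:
H = 15 (H = (3 + 12)*1 = 15*1 = 15)
x = -210 (x = 15*(-6 - 8) = 15*(-14) = -210)
x + f = -210 - 220 = -430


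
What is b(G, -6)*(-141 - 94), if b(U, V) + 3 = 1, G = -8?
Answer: 470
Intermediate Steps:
b(U, V) = -2 (b(U, V) = -3 + 1 = -2)
b(G, -6)*(-141 - 94) = -2*(-141 - 94) = -2*(-235) = 470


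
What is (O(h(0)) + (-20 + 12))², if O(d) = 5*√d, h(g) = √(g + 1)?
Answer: 9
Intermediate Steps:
h(g) = √(1 + g)
(O(h(0)) + (-20 + 12))² = (5*√(√(1 + 0)) + (-20 + 12))² = (5*√(√1) - 8)² = (5*√1 - 8)² = (5*1 - 8)² = (5 - 8)² = (-3)² = 9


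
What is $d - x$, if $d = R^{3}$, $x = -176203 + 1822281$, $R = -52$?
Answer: $-1786686$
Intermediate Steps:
$x = 1646078$
$d = -140608$ ($d = \left(-52\right)^{3} = -140608$)
$d - x = -140608 - 1646078 = -1786686$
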